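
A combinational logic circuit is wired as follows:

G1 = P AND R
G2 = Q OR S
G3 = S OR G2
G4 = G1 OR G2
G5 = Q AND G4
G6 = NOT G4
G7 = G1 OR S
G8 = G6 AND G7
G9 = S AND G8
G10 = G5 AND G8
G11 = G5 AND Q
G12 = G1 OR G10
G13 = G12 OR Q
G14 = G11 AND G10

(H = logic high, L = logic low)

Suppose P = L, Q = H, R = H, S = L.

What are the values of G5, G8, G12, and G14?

G1 = P AND R = L AND H = L
G2 = Q OR S = H OR L = H
G4 = G1 OR G2 = L OR H = H
G5 = Q AND G4 = H AND H = H
G6 = NOT G4 = NOT H = L
G7 = G1 OR S = L OR L = L
G8 = G6 AND G7 = L AND L = L
G10 = G5 AND G8 = H AND L = L
G11 = G5 AND Q = H AND H = H
G12 = G1 OR G10 = L OR L = L
G14 = G11 AND G10 = H AND L = L

G5 = H  G8 = L  G12 = L  G14 = L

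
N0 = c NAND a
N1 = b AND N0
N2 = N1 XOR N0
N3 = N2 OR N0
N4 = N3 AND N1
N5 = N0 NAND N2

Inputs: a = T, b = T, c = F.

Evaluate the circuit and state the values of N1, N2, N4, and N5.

N0 = c NAND a = F NAND T = T
N1 = b AND N0 = T AND T = T
N2 = N1 XOR N0 = T XOR T = F
N3 = N2 OR N0 = F OR T = T
N4 = N3 AND N1 = T AND T = T
N5 = N0 NAND N2 = T NAND F = T

N1 = T  N2 = F  N4 = T  N5 = T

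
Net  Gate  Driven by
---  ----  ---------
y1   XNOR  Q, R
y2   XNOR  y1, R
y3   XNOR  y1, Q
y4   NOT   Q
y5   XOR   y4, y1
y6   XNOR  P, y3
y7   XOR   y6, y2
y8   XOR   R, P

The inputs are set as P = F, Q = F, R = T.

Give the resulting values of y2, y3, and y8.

y2 = F; y3 = T; y8 = T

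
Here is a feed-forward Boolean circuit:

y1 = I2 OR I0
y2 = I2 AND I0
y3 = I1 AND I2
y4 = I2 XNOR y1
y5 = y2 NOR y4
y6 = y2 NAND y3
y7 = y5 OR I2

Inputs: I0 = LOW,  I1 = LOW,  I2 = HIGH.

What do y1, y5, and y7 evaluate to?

y1 = HIGH, y5 = LOW, y7 = HIGH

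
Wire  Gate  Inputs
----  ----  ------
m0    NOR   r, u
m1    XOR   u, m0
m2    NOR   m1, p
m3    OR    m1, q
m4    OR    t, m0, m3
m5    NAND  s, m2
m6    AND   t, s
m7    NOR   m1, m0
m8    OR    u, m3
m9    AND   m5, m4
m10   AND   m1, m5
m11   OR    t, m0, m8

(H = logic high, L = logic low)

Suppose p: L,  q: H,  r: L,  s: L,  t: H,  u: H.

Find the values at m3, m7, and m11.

m0 = r NOR u = L NOR H = L
m1 = u XOR m0 = H XOR L = H
m3 = m1 OR q = H OR H = H
m7 = m1 NOR m0 = H NOR L = L
m8 = u OR m3 = H OR H = H
m11 = t OR m0 OR m8 = H OR L OR H = H

m3 = H; m7 = L; m11 = H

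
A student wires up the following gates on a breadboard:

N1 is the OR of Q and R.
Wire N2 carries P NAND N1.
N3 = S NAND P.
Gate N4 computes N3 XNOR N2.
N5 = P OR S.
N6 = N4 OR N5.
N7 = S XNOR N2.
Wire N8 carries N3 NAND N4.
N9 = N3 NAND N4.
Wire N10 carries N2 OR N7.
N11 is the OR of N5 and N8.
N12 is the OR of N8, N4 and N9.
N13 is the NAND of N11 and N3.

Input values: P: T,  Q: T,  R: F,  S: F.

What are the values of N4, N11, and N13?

N4 = F, N11 = T, N13 = F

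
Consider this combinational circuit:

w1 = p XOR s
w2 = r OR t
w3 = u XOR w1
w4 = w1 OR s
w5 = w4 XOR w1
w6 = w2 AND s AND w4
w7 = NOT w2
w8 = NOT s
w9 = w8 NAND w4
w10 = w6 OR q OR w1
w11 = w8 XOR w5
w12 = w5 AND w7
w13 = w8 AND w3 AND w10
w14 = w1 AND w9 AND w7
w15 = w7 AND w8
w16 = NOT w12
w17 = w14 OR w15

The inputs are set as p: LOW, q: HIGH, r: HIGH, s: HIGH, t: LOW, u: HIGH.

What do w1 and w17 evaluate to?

w1 = HIGH  w17 = LOW

w1 = p XOR s = LOW XOR HIGH = HIGH
w2 = r OR t = HIGH OR LOW = HIGH
w4 = w1 OR s = HIGH OR HIGH = HIGH
w7 = NOT w2 = NOT HIGH = LOW
w8 = NOT s = NOT HIGH = LOW
w9 = w8 NAND w4 = LOW NAND HIGH = HIGH
w14 = w1 AND w9 AND w7 = HIGH AND HIGH AND LOW = LOW
w15 = w7 AND w8 = LOW AND LOW = LOW
w17 = w14 OR w15 = LOW OR LOW = LOW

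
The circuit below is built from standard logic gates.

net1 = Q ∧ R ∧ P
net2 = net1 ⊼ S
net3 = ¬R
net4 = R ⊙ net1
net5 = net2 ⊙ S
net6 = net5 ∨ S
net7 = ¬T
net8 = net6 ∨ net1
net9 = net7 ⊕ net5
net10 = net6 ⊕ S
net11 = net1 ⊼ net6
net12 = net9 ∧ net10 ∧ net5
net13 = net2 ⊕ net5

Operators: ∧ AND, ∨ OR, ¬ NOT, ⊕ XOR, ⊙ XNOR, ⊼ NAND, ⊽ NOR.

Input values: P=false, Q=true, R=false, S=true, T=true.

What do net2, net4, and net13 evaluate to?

net2 = true, net4 = true, net13 = false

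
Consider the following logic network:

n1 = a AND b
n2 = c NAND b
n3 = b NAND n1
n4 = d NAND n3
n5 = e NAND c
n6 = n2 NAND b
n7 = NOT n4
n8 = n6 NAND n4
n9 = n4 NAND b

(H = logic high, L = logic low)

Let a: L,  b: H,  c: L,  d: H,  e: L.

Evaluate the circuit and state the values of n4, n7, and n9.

n4 = L, n7 = H, n9 = H

n1 = a AND b = L AND H = L
n3 = b NAND n1 = H NAND L = H
n4 = d NAND n3 = H NAND H = L
n7 = NOT n4 = NOT L = H
n9 = n4 NAND b = L NAND H = H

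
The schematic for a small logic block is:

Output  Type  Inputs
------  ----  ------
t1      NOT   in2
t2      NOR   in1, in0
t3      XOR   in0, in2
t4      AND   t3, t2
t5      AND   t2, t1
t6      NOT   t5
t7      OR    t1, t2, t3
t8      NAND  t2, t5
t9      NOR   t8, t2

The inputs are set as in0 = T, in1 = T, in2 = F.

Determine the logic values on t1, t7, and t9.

t1 = T, t7 = T, t9 = F

t1 = NOT in2 = NOT F = T
t2 = in1 NOR in0 = T NOR T = F
t3 = in0 XOR in2 = T XOR F = T
t5 = t2 AND t1 = F AND T = F
t7 = t1 OR t2 OR t3 = T OR F OR T = T
t8 = t2 NAND t5 = F NAND F = T
t9 = t8 NOR t2 = T NOR F = F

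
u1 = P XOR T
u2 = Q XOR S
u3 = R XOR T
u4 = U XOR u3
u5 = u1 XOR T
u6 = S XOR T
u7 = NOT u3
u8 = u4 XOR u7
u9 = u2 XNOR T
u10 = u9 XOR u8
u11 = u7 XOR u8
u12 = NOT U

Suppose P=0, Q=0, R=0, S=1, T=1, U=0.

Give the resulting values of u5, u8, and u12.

u5 = 0, u8 = 1, u12 = 1

u1 = P XOR T = 0 XOR 1 = 1
u3 = R XOR T = 0 XOR 1 = 1
u4 = U XOR u3 = 0 XOR 1 = 1
u5 = u1 XOR T = 1 XOR 1 = 0
u7 = NOT u3 = NOT 1 = 0
u8 = u4 XOR u7 = 1 XOR 0 = 1
u12 = NOT U = NOT 0 = 1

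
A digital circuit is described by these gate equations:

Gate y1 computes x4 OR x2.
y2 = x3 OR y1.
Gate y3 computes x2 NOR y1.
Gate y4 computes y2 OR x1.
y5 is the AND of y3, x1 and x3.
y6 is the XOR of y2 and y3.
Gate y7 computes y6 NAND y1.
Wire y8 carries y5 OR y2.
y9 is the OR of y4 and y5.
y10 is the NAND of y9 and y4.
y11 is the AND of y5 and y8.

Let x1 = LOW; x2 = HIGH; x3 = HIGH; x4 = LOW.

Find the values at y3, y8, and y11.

y1 = x4 OR x2 = LOW OR HIGH = HIGH
y2 = x3 OR y1 = HIGH OR HIGH = HIGH
y3 = x2 NOR y1 = HIGH NOR HIGH = LOW
y5 = y3 AND x1 AND x3 = LOW AND LOW AND HIGH = LOW
y8 = y5 OR y2 = LOW OR HIGH = HIGH
y11 = y5 AND y8 = LOW AND HIGH = LOW

y3 = LOW, y8 = HIGH, y11 = LOW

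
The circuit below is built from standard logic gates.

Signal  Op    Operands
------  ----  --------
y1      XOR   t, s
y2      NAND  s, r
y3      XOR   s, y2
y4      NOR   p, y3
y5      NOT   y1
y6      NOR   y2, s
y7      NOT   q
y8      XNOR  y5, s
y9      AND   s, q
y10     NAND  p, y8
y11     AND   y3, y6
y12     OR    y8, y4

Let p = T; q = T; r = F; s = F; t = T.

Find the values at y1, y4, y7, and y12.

y1 = T, y4 = F, y7 = F, y12 = T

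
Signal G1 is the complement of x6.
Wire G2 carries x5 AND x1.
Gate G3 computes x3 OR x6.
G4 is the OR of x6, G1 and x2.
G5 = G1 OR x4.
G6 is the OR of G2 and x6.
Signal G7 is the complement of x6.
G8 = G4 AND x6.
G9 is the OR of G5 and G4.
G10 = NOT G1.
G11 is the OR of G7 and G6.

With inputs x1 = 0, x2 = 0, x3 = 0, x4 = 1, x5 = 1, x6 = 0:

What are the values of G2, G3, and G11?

G2 = 0; G3 = 0; G11 = 1

G2 = x5 AND x1 = 1 AND 0 = 0
G3 = x3 OR x6 = 0 OR 0 = 0
G6 = G2 OR x6 = 0 OR 0 = 0
G7 = NOT x6 = NOT 0 = 1
G11 = G7 OR G6 = 1 OR 0 = 1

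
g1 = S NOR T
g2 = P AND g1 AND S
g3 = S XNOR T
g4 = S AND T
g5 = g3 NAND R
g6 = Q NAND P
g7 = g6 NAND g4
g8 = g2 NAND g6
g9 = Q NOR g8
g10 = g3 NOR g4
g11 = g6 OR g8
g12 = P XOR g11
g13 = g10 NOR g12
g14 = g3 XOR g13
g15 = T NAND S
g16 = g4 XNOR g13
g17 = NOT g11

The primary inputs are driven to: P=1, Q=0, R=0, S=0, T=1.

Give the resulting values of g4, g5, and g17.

g1 = S NOR T = 0 NOR 1 = 0
g2 = P AND g1 AND S = 1 AND 0 AND 0 = 0
g3 = S XNOR T = 0 XNOR 1 = 0
g4 = S AND T = 0 AND 1 = 0
g5 = g3 NAND R = 0 NAND 0 = 1
g6 = Q NAND P = 0 NAND 1 = 1
g8 = g2 NAND g6 = 0 NAND 1 = 1
g11 = g6 OR g8 = 1 OR 1 = 1
g17 = NOT g11 = NOT 1 = 0

g4 = 0  g5 = 1  g17 = 0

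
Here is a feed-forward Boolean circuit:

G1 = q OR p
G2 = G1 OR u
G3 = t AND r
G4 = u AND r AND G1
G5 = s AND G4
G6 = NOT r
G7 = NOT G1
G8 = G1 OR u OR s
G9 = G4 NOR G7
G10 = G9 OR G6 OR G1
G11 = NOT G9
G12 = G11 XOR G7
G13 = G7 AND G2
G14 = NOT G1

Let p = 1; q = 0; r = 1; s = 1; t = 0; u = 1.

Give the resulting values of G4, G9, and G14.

G4 = 1; G9 = 0; G14 = 0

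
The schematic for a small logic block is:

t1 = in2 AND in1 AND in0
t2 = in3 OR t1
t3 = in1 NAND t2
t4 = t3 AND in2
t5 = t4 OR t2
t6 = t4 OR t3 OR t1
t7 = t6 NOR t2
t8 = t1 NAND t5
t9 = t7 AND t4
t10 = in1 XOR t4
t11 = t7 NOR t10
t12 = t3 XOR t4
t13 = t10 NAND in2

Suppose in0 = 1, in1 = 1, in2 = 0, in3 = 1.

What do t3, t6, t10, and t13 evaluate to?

t3 = 0, t6 = 0, t10 = 1, t13 = 1

t1 = in2 AND in1 AND in0 = 0 AND 1 AND 1 = 0
t2 = in3 OR t1 = 1 OR 0 = 1
t3 = in1 NAND t2 = 1 NAND 1 = 0
t4 = t3 AND in2 = 0 AND 0 = 0
t6 = t4 OR t3 OR t1 = 0 OR 0 OR 0 = 0
t10 = in1 XOR t4 = 1 XOR 0 = 1
t13 = t10 NAND in2 = 1 NAND 0 = 1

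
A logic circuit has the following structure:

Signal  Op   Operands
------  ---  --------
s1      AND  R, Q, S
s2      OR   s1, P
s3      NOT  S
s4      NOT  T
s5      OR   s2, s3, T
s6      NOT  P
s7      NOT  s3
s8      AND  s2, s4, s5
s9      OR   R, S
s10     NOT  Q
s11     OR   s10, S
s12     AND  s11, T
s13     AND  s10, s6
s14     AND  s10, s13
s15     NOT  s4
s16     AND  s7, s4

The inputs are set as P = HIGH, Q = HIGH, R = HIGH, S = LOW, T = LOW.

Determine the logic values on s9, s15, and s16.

s3 = NOT S = NOT LOW = HIGH
s4 = NOT T = NOT LOW = HIGH
s7 = NOT s3 = NOT HIGH = LOW
s9 = R OR S = HIGH OR LOW = HIGH
s15 = NOT s4 = NOT HIGH = LOW
s16 = s7 AND s4 = LOW AND HIGH = LOW

s9 = HIGH  s15 = LOW  s16 = LOW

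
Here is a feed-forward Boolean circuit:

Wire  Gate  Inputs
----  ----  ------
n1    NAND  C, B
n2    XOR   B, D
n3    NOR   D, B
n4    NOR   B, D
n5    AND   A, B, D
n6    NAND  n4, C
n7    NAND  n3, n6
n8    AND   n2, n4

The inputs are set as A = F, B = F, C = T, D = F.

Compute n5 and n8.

n5 = F, n8 = F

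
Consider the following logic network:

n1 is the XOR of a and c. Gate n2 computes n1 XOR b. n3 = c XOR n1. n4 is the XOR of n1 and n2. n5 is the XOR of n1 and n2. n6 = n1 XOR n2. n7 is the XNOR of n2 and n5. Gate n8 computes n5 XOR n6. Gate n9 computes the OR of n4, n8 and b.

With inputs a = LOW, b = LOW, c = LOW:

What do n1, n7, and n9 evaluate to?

n1 = a XOR c = LOW XOR LOW = LOW
n2 = n1 XOR b = LOW XOR LOW = LOW
n4 = n1 XOR n2 = LOW XOR LOW = LOW
n5 = n1 XOR n2 = LOW XOR LOW = LOW
n6 = n1 XOR n2 = LOW XOR LOW = LOW
n7 = n2 XNOR n5 = LOW XNOR LOW = HIGH
n8 = n5 XOR n6 = LOW XOR LOW = LOW
n9 = n4 OR n8 OR b = LOW OR LOW OR LOW = LOW

n1 = LOW, n7 = HIGH, n9 = LOW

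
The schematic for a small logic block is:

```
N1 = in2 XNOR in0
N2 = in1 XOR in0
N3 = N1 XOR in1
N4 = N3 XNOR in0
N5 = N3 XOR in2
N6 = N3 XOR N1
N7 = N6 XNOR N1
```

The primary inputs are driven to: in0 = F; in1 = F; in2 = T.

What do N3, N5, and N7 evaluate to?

N3 = F, N5 = T, N7 = T

N1 = in2 XNOR in0 = T XNOR F = F
N3 = N1 XOR in1 = F XOR F = F
N5 = N3 XOR in2 = F XOR T = T
N6 = N3 XOR N1 = F XOR F = F
N7 = N6 XNOR N1 = F XNOR F = T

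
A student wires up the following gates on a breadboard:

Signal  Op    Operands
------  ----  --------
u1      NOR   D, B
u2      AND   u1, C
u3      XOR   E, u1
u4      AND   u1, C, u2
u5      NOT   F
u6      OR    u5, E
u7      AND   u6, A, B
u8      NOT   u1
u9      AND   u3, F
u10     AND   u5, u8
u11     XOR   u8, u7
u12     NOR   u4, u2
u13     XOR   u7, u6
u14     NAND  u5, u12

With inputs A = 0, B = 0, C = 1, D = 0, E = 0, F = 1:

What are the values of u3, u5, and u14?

u3 = 1; u5 = 0; u14 = 1

u1 = D NOR B = 0 NOR 0 = 1
u2 = u1 AND C = 1 AND 1 = 1
u3 = E XOR u1 = 0 XOR 1 = 1
u4 = u1 AND C AND u2 = 1 AND 1 AND 1 = 1
u5 = NOT F = NOT 1 = 0
u12 = u4 NOR u2 = 1 NOR 1 = 0
u14 = u5 NAND u12 = 0 NAND 0 = 1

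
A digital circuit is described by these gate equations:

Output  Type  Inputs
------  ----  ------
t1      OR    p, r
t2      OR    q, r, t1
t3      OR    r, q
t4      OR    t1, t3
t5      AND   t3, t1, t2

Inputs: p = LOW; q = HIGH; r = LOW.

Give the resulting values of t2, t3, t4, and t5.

t2 = HIGH; t3 = HIGH; t4 = HIGH; t5 = LOW

t1 = p OR r = LOW OR LOW = LOW
t2 = q OR r OR t1 = HIGH OR LOW OR LOW = HIGH
t3 = r OR q = LOW OR HIGH = HIGH
t4 = t1 OR t3 = LOW OR HIGH = HIGH
t5 = t3 AND t1 AND t2 = HIGH AND LOW AND HIGH = LOW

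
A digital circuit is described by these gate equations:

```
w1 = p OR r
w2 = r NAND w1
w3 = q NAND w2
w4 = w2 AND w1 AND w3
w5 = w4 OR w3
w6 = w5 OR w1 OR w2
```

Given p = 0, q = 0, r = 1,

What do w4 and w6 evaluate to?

w4 = 0, w6 = 1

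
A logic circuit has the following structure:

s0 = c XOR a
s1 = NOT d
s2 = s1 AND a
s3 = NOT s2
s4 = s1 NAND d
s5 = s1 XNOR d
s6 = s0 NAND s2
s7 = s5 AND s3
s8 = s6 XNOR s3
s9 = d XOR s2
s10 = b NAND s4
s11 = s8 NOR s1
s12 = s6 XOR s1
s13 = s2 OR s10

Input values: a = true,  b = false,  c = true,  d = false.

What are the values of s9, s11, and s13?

s0 = c XOR a = true XOR true = false
s1 = NOT d = NOT false = true
s2 = s1 AND a = true AND true = true
s3 = NOT s2 = NOT true = false
s4 = s1 NAND d = true NAND false = true
s6 = s0 NAND s2 = false NAND true = true
s8 = s6 XNOR s3 = true XNOR false = false
s9 = d XOR s2 = false XOR true = true
s10 = b NAND s4 = false NAND true = true
s11 = s8 NOR s1 = false NOR true = false
s13 = s2 OR s10 = true OR true = true

s9 = true, s11 = false, s13 = true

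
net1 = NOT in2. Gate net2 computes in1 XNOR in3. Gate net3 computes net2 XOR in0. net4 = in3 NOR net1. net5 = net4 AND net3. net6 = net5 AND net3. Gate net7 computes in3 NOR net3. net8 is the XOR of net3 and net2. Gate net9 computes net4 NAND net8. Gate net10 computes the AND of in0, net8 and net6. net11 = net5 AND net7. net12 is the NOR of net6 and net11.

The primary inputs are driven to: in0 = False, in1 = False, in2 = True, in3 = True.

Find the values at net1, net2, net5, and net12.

net1 = False, net2 = False, net5 = False, net12 = True

net1 = NOT in2 = NOT True = False
net2 = in1 XNOR in3 = False XNOR True = False
net3 = net2 XOR in0 = False XOR False = False
net4 = in3 NOR net1 = True NOR False = False
net5 = net4 AND net3 = False AND False = False
net6 = net5 AND net3 = False AND False = False
net7 = in3 NOR net3 = True NOR False = False
net11 = net5 AND net7 = False AND False = False
net12 = net6 NOR net11 = False NOR False = True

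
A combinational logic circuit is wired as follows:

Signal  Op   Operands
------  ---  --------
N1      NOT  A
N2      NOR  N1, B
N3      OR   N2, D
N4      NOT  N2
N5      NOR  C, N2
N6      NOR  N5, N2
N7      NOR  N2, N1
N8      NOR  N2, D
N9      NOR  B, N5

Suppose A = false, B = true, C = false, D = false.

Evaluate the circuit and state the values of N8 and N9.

N1 = NOT A = NOT false = true
N2 = N1 NOR B = true NOR true = false
N5 = C NOR N2 = false NOR false = true
N8 = N2 NOR D = false NOR false = true
N9 = B NOR N5 = true NOR true = false

N8 = true; N9 = false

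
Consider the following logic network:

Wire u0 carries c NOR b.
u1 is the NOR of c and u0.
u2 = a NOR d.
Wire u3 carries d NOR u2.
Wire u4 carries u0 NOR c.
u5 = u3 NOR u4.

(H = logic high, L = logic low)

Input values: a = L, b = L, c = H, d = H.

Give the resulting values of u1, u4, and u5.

u1 = L, u4 = L, u5 = H

u0 = c NOR b = H NOR L = L
u1 = c NOR u0 = H NOR L = L
u2 = a NOR d = L NOR H = L
u3 = d NOR u2 = H NOR L = L
u4 = u0 NOR c = L NOR H = L
u5 = u3 NOR u4 = L NOR L = H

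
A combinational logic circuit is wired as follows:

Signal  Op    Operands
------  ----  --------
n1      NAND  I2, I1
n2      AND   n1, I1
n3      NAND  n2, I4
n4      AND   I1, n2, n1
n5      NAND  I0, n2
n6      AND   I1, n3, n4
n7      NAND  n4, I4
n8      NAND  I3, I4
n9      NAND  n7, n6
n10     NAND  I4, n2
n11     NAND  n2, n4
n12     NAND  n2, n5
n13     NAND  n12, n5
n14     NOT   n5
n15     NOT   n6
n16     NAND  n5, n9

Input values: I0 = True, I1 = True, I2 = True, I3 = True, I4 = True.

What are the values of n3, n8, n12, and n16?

n1 = I2 NAND I1 = True NAND True = False
n2 = n1 AND I1 = False AND True = False
n3 = n2 NAND I4 = False NAND True = True
n4 = I1 AND n2 AND n1 = True AND False AND False = False
n5 = I0 NAND n2 = True NAND False = True
n6 = I1 AND n3 AND n4 = True AND True AND False = False
n7 = n4 NAND I4 = False NAND True = True
n8 = I3 NAND I4 = True NAND True = False
n9 = n7 NAND n6 = True NAND False = True
n12 = n2 NAND n5 = False NAND True = True
n16 = n5 NAND n9 = True NAND True = False

n3 = True, n8 = False, n12 = True, n16 = False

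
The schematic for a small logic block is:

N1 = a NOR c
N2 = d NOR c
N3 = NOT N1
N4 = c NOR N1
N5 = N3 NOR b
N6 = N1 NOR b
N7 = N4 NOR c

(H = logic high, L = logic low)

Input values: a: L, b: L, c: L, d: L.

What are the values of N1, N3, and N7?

N1 = H, N3 = L, N7 = H

N1 = a NOR c = L NOR L = H
N3 = NOT N1 = NOT H = L
N4 = c NOR N1 = L NOR H = L
N7 = N4 NOR c = L NOR L = H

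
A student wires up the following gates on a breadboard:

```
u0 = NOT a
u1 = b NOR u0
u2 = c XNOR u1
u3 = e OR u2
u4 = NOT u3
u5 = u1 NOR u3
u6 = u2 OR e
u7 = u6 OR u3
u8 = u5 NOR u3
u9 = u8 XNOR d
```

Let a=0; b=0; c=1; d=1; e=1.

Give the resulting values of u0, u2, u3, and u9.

u0 = NOT a = NOT 0 = 1
u1 = b NOR u0 = 0 NOR 1 = 0
u2 = c XNOR u1 = 1 XNOR 0 = 0
u3 = e OR u2 = 1 OR 0 = 1
u5 = u1 NOR u3 = 0 NOR 1 = 0
u8 = u5 NOR u3 = 0 NOR 1 = 0
u9 = u8 XNOR d = 0 XNOR 1 = 0

u0 = 1  u2 = 0  u3 = 1  u9 = 0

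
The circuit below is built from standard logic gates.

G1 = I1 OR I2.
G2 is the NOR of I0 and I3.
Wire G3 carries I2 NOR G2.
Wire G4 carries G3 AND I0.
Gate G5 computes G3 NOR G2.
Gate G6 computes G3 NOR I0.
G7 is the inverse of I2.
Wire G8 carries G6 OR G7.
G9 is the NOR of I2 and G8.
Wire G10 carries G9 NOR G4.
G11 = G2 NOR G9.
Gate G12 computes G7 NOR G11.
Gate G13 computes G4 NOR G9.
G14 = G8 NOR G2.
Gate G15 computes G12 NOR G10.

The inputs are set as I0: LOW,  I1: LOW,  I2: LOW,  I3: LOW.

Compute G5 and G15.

G2 = I0 NOR I3 = LOW NOR LOW = HIGH
G3 = I2 NOR G2 = LOW NOR HIGH = LOW
G4 = G3 AND I0 = LOW AND LOW = LOW
G5 = G3 NOR G2 = LOW NOR HIGH = LOW
G6 = G3 NOR I0 = LOW NOR LOW = HIGH
G7 = NOT I2 = NOT LOW = HIGH
G8 = G6 OR G7 = HIGH OR HIGH = HIGH
G9 = I2 NOR G8 = LOW NOR HIGH = LOW
G10 = G9 NOR G4 = LOW NOR LOW = HIGH
G11 = G2 NOR G9 = HIGH NOR LOW = LOW
G12 = G7 NOR G11 = HIGH NOR LOW = LOW
G15 = G12 NOR G10 = LOW NOR HIGH = LOW

G5 = LOW, G15 = LOW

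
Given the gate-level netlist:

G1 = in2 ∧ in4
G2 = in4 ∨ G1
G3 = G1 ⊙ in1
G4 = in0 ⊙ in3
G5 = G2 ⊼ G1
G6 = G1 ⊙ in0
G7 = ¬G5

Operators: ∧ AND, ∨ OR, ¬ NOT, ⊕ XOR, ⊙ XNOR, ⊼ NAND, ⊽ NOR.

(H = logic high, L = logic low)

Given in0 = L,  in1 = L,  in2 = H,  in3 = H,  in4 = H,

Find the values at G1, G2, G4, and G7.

G1 = H  G2 = H  G4 = L  G7 = H

G1 = in2 AND in4 = H AND H = H
G2 = in4 OR G1 = H OR H = H
G4 = in0 XNOR in3 = L XNOR H = L
G5 = G2 NAND G1 = H NAND H = L
G7 = NOT G5 = NOT L = H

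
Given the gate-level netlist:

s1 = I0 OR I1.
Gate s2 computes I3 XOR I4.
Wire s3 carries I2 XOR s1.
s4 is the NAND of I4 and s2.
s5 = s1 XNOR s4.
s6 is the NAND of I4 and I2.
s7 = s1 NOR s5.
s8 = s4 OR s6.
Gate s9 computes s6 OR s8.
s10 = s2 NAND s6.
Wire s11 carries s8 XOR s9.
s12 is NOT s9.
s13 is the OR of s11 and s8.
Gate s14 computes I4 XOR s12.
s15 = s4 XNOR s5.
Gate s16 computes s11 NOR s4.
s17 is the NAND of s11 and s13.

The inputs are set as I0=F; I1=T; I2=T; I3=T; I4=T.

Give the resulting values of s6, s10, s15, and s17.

s6 = F, s10 = T, s15 = T, s17 = T

s1 = I0 OR I1 = F OR T = T
s2 = I3 XOR I4 = T XOR T = F
s4 = I4 NAND s2 = T NAND F = T
s5 = s1 XNOR s4 = T XNOR T = T
s6 = I4 NAND I2 = T NAND T = F
s8 = s4 OR s6 = T OR F = T
s9 = s6 OR s8 = F OR T = T
s10 = s2 NAND s6 = F NAND F = T
s11 = s8 XOR s9 = T XOR T = F
s13 = s11 OR s8 = F OR T = T
s15 = s4 XNOR s5 = T XNOR T = T
s17 = s11 NAND s13 = F NAND T = T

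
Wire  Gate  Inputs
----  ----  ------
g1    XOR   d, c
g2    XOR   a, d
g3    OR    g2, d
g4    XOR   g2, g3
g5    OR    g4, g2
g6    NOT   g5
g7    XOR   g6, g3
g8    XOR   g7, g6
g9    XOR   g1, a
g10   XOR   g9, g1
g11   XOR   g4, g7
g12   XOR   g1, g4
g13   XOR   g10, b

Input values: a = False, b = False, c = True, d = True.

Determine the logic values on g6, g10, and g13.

g1 = d XOR c = True XOR True = False
g2 = a XOR d = False XOR True = True
g3 = g2 OR d = True OR True = True
g4 = g2 XOR g3 = True XOR True = False
g5 = g4 OR g2 = False OR True = True
g6 = NOT g5 = NOT True = False
g9 = g1 XOR a = False XOR False = False
g10 = g9 XOR g1 = False XOR False = False
g13 = g10 XOR b = False XOR False = False

g6 = False, g10 = False, g13 = False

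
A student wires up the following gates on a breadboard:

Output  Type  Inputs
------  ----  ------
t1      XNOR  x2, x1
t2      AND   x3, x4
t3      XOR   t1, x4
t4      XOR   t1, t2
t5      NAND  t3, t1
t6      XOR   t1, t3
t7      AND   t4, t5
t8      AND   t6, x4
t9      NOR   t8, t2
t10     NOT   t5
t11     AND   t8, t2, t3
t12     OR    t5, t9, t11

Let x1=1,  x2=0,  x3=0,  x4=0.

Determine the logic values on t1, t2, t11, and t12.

t1 = x2 XNOR x1 = 0 XNOR 1 = 0
t2 = x3 AND x4 = 0 AND 0 = 0
t3 = t1 XOR x4 = 0 XOR 0 = 0
t5 = t3 NAND t1 = 0 NAND 0 = 1
t6 = t1 XOR t3 = 0 XOR 0 = 0
t8 = t6 AND x4 = 0 AND 0 = 0
t9 = t8 NOR t2 = 0 NOR 0 = 1
t11 = t8 AND t2 AND t3 = 0 AND 0 AND 0 = 0
t12 = t5 OR t9 OR t11 = 1 OR 1 OR 0 = 1

t1 = 0  t2 = 0  t11 = 0  t12 = 1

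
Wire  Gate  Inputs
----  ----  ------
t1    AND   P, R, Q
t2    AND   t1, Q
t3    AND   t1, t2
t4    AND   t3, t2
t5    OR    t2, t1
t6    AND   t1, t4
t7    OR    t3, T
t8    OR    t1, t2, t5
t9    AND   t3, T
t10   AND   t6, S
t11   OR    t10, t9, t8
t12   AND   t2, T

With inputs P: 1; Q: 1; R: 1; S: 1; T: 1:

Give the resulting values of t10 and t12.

t10 = 1; t12 = 1

t1 = P AND R AND Q = 1 AND 1 AND 1 = 1
t2 = t1 AND Q = 1 AND 1 = 1
t3 = t1 AND t2 = 1 AND 1 = 1
t4 = t3 AND t2 = 1 AND 1 = 1
t6 = t1 AND t4 = 1 AND 1 = 1
t10 = t6 AND S = 1 AND 1 = 1
t12 = t2 AND T = 1 AND 1 = 1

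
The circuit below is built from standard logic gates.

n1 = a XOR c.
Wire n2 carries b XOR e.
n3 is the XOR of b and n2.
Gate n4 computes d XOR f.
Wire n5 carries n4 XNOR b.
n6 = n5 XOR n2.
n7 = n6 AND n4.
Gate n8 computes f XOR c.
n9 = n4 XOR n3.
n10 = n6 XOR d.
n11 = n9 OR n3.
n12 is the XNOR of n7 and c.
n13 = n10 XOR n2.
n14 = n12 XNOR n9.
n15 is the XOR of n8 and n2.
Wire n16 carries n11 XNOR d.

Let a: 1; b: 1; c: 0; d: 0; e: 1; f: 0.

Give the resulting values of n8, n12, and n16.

n8 = 0  n12 = 1  n16 = 0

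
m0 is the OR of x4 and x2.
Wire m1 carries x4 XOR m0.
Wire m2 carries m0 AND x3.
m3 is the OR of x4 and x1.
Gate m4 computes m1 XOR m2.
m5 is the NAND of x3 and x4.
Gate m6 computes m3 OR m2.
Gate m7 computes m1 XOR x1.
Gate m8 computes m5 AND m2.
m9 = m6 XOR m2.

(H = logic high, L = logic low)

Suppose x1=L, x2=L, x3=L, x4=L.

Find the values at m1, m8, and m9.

m0 = x4 OR x2 = L OR L = L
m1 = x4 XOR m0 = L XOR L = L
m2 = m0 AND x3 = L AND L = L
m3 = x4 OR x1 = L OR L = L
m5 = x3 NAND x4 = L NAND L = H
m6 = m3 OR m2 = L OR L = L
m8 = m5 AND m2 = H AND L = L
m9 = m6 XOR m2 = L XOR L = L

m1 = L  m8 = L  m9 = L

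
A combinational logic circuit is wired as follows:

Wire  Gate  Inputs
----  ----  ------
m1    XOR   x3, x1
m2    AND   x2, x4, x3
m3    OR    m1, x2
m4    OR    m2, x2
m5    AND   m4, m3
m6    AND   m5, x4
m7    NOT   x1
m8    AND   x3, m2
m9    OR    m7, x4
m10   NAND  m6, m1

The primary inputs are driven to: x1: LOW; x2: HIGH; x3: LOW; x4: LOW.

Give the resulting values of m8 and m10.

m8 = LOW, m10 = HIGH

m1 = x3 XOR x1 = LOW XOR LOW = LOW
m2 = x2 AND x4 AND x3 = HIGH AND LOW AND LOW = LOW
m3 = m1 OR x2 = LOW OR HIGH = HIGH
m4 = m2 OR x2 = LOW OR HIGH = HIGH
m5 = m4 AND m3 = HIGH AND HIGH = HIGH
m6 = m5 AND x4 = HIGH AND LOW = LOW
m8 = x3 AND m2 = LOW AND LOW = LOW
m10 = m6 NAND m1 = LOW NAND LOW = HIGH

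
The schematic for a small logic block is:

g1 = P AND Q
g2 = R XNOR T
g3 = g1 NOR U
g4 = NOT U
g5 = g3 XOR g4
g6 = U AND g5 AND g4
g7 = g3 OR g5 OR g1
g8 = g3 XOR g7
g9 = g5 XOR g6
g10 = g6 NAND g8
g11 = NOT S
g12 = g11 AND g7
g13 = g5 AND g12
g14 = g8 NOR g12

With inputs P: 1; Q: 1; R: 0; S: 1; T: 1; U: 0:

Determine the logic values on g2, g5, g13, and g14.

g2 = 0, g5 = 1, g13 = 0, g14 = 0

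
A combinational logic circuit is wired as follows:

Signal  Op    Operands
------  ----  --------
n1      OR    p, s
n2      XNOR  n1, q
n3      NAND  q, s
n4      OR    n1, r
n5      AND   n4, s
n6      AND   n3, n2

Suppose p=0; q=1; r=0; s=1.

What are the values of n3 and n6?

n3 = 0, n6 = 0

n1 = p OR s = 0 OR 1 = 1
n2 = n1 XNOR q = 1 XNOR 1 = 1
n3 = q NAND s = 1 NAND 1 = 0
n6 = n3 AND n2 = 0 AND 1 = 0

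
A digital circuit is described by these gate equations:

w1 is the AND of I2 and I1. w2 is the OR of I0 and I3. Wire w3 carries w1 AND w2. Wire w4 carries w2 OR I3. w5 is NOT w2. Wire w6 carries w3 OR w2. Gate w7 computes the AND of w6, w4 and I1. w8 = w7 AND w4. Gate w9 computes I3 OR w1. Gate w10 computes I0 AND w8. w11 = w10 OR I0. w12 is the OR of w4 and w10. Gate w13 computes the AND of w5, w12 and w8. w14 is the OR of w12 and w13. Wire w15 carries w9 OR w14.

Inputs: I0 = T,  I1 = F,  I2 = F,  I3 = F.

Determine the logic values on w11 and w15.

w11 = T  w15 = T

w1 = I2 AND I1 = F AND F = F
w2 = I0 OR I3 = T OR F = T
w3 = w1 AND w2 = F AND T = F
w4 = w2 OR I3 = T OR F = T
w5 = NOT w2 = NOT T = F
w6 = w3 OR w2 = F OR T = T
w7 = w6 AND w4 AND I1 = T AND T AND F = F
w8 = w7 AND w4 = F AND T = F
w9 = I3 OR w1 = F OR F = F
w10 = I0 AND w8 = T AND F = F
w11 = w10 OR I0 = F OR T = T
w12 = w4 OR w10 = T OR F = T
w13 = w5 AND w12 AND w8 = F AND T AND F = F
w14 = w12 OR w13 = T OR F = T
w15 = w9 OR w14 = F OR T = T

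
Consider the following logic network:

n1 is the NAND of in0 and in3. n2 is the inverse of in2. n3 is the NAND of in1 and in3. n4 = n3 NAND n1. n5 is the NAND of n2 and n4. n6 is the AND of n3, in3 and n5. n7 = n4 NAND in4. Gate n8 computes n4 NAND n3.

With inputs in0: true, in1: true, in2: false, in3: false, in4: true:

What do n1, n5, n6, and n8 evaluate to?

n1 = true, n5 = true, n6 = false, n8 = true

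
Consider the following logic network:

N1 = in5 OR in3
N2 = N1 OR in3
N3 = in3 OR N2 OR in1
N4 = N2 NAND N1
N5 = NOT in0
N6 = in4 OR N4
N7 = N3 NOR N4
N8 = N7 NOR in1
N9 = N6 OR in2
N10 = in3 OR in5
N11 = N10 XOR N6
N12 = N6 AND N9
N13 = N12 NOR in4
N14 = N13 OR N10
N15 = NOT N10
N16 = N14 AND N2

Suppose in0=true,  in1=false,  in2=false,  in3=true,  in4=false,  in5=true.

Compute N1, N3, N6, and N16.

N1 = true; N3 = true; N6 = false; N16 = true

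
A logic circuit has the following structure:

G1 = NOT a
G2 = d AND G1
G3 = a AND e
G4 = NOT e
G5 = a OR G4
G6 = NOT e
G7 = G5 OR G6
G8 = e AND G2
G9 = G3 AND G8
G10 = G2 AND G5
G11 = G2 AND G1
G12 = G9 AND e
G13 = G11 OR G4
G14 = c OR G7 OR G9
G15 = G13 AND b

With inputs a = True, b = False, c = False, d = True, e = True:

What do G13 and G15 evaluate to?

G13 = False; G15 = False

G1 = NOT a = NOT True = False
G2 = d AND G1 = True AND False = False
G4 = NOT e = NOT True = False
G11 = G2 AND G1 = False AND False = False
G13 = G11 OR G4 = False OR False = False
G15 = G13 AND b = False AND False = False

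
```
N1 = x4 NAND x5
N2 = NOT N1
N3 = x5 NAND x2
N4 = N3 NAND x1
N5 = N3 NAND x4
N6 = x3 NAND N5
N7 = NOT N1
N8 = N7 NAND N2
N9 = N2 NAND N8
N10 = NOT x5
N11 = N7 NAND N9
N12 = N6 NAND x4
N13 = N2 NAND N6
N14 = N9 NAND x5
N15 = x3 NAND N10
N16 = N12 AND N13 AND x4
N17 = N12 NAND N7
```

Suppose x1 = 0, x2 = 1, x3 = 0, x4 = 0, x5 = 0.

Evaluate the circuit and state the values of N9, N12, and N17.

N9 = 1  N12 = 1  N17 = 1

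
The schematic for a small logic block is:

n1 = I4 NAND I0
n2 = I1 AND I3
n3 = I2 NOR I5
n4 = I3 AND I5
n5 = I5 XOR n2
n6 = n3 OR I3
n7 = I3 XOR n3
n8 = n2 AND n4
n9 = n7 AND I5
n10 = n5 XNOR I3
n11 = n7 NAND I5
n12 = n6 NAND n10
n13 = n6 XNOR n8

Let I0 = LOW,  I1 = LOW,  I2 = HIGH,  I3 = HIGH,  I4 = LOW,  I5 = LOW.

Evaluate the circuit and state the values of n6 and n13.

n2 = I1 AND I3 = LOW AND HIGH = LOW
n3 = I2 NOR I5 = HIGH NOR LOW = LOW
n4 = I3 AND I5 = HIGH AND LOW = LOW
n6 = n3 OR I3 = LOW OR HIGH = HIGH
n8 = n2 AND n4 = LOW AND LOW = LOW
n13 = n6 XNOR n8 = HIGH XNOR LOW = LOW

n6 = HIGH  n13 = LOW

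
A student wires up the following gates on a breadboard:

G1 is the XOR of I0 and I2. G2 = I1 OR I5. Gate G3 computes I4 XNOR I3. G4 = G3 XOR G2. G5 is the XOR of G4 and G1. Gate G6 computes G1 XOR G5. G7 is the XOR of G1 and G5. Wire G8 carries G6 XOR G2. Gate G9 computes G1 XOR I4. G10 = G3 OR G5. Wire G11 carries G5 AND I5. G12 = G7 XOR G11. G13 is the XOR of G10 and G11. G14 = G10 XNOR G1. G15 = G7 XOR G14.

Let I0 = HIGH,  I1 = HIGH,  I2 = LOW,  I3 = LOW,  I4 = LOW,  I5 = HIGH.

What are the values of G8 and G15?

G1 = I0 XOR I2 = HIGH XOR LOW = HIGH
G2 = I1 OR I5 = HIGH OR HIGH = HIGH
G3 = I4 XNOR I3 = LOW XNOR LOW = HIGH
G4 = G3 XOR G2 = HIGH XOR HIGH = LOW
G5 = G4 XOR G1 = LOW XOR HIGH = HIGH
G6 = G1 XOR G5 = HIGH XOR HIGH = LOW
G7 = G1 XOR G5 = HIGH XOR HIGH = LOW
G8 = G6 XOR G2 = LOW XOR HIGH = HIGH
G10 = G3 OR G5 = HIGH OR HIGH = HIGH
G14 = G10 XNOR G1 = HIGH XNOR HIGH = HIGH
G15 = G7 XOR G14 = LOW XOR HIGH = HIGH

G8 = HIGH; G15 = HIGH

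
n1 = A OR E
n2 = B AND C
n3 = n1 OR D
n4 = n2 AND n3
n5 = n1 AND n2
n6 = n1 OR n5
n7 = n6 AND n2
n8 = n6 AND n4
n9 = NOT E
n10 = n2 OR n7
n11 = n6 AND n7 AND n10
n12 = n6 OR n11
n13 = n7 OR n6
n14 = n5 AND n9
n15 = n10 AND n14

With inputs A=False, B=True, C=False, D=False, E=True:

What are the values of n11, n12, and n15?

n11 = False, n12 = True, n15 = False

n1 = A OR E = False OR True = True
n2 = B AND C = True AND False = False
n5 = n1 AND n2 = True AND False = False
n6 = n1 OR n5 = True OR False = True
n7 = n6 AND n2 = True AND False = False
n9 = NOT E = NOT True = False
n10 = n2 OR n7 = False OR False = False
n11 = n6 AND n7 AND n10 = True AND False AND False = False
n12 = n6 OR n11 = True OR False = True
n14 = n5 AND n9 = False AND False = False
n15 = n10 AND n14 = False AND False = False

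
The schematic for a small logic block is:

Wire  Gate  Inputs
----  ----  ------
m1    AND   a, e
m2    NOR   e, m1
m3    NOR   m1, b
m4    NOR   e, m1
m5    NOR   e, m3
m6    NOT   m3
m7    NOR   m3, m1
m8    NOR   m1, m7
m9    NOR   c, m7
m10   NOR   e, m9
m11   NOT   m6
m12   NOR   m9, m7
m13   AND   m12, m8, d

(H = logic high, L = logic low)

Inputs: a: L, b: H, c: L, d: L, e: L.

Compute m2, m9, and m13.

m1 = a AND e = L AND L = L
m2 = e NOR m1 = L NOR L = H
m3 = m1 NOR b = L NOR H = L
m7 = m3 NOR m1 = L NOR L = H
m8 = m1 NOR m7 = L NOR H = L
m9 = c NOR m7 = L NOR H = L
m12 = m9 NOR m7 = L NOR H = L
m13 = m12 AND m8 AND d = L AND L AND L = L

m2 = H, m9 = L, m13 = L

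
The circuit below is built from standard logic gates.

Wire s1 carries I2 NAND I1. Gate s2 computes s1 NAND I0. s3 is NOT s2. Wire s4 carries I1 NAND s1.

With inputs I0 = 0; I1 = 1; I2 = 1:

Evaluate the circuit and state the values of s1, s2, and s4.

s1 = 0  s2 = 1  s4 = 1

s1 = I2 NAND I1 = 1 NAND 1 = 0
s2 = s1 NAND I0 = 0 NAND 0 = 1
s4 = I1 NAND s1 = 1 NAND 0 = 1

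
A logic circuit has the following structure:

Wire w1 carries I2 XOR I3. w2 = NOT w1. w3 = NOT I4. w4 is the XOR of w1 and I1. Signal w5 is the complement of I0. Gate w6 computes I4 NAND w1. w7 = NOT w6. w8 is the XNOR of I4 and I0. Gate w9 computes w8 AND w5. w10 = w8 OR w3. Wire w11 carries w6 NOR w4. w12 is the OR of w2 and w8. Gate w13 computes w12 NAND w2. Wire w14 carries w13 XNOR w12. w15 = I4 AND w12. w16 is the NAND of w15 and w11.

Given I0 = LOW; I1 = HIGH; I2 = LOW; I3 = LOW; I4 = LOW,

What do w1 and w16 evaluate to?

w1 = I2 XOR I3 = LOW XOR LOW = LOW
w2 = NOT w1 = NOT LOW = HIGH
w4 = w1 XOR I1 = LOW XOR HIGH = HIGH
w6 = I4 NAND w1 = LOW NAND LOW = HIGH
w8 = I4 XNOR I0 = LOW XNOR LOW = HIGH
w11 = w6 NOR w4 = HIGH NOR HIGH = LOW
w12 = w2 OR w8 = HIGH OR HIGH = HIGH
w15 = I4 AND w12 = LOW AND HIGH = LOW
w16 = w15 NAND w11 = LOW NAND LOW = HIGH

w1 = LOW, w16 = HIGH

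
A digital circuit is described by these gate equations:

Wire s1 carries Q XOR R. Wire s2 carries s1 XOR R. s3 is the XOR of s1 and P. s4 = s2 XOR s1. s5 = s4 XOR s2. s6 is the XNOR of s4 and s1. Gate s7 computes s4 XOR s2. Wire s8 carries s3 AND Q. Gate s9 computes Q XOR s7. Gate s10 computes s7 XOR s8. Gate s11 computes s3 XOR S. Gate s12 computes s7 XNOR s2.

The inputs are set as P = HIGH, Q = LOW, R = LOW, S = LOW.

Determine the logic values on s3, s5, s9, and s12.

s3 = HIGH, s5 = LOW, s9 = LOW, s12 = HIGH

s1 = Q XOR R = LOW XOR LOW = LOW
s2 = s1 XOR R = LOW XOR LOW = LOW
s3 = s1 XOR P = LOW XOR HIGH = HIGH
s4 = s2 XOR s1 = LOW XOR LOW = LOW
s5 = s4 XOR s2 = LOW XOR LOW = LOW
s7 = s4 XOR s2 = LOW XOR LOW = LOW
s9 = Q XOR s7 = LOW XOR LOW = LOW
s12 = s7 XNOR s2 = LOW XNOR LOW = HIGH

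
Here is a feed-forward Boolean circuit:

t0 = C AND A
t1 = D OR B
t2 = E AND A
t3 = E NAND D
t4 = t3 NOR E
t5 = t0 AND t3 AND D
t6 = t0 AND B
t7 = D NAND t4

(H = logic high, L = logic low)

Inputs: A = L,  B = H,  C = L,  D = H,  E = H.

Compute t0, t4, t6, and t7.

t0 = L; t4 = L; t6 = L; t7 = H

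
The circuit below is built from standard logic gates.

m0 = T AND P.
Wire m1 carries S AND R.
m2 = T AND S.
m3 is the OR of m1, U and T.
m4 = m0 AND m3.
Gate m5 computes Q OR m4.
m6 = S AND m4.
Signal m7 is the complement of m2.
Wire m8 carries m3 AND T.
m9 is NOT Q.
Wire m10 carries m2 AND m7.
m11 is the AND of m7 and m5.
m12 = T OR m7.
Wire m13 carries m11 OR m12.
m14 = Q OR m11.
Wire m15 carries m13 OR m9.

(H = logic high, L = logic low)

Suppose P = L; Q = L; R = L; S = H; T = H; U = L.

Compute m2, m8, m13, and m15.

m0 = T AND P = H AND L = L
m1 = S AND R = H AND L = L
m2 = T AND S = H AND H = H
m3 = m1 OR U OR T = L OR L OR H = H
m4 = m0 AND m3 = L AND H = L
m5 = Q OR m4 = L OR L = L
m7 = NOT m2 = NOT H = L
m8 = m3 AND T = H AND H = H
m9 = NOT Q = NOT L = H
m11 = m7 AND m5 = L AND L = L
m12 = T OR m7 = H OR L = H
m13 = m11 OR m12 = L OR H = H
m15 = m13 OR m9 = H OR H = H

m2 = H  m8 = H  m13 = H  m15 = H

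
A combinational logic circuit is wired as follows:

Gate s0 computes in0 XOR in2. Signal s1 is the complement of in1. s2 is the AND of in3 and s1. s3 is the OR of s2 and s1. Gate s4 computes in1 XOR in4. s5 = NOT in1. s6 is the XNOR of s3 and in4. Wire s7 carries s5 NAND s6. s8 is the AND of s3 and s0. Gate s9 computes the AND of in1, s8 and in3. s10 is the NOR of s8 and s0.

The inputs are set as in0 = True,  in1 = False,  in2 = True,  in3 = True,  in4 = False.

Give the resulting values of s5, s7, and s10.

s5 = True; s7 = True; s10 = True

s0 = in0 XOR in2 = True XOR True = False
s1 = NOT in1 = NOT False = True
s2 = in3 AND s1 = True AND True = True
s3 = s2 OR s1 = True OR True = True
s5 = NOT in1 = NOT False = True
s6 = s3 XNOR in4 = True XNOR False = False
s7 = s5 NAND s6 = True NAND False = True
s8 = s3 AND s0 = True AND False = False
s10 = s8 NOR s0 = False NOR False = True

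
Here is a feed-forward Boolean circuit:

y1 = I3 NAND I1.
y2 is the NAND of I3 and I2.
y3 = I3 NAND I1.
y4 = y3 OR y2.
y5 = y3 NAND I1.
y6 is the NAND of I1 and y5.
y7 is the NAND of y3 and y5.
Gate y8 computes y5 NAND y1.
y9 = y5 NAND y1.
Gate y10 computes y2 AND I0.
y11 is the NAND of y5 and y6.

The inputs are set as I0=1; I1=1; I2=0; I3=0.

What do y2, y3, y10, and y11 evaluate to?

y2 = I3 NAND I2 = 0 NAND 0 = 1
y3 = I3 NAND I1 = 0 NAND 1 = 1
y5 = y3 NAND I1 = 1 NAND 1 = 0
y6 = I1 NAND y5 = 1 NAND 0 = 1
y10 = y2 AND I0 = 1 AND 1 = 1
y11 = y5 NAND y6 = 0 NAND 1 = 1

y2 = 1; y3 = 1; y10 = 1; y11 = 1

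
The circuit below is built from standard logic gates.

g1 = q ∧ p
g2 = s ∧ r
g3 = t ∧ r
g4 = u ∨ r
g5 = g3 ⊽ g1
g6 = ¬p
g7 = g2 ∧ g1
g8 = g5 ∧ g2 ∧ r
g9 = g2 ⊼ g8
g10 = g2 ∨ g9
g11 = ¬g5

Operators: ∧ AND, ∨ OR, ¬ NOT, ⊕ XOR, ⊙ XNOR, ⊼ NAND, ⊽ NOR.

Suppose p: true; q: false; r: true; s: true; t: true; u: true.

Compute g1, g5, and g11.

g1 = q AND p = false AND true = false
g3 = t AND r = true AND true = true
g5 = g3 NOR g1 = true NOR false = false
g11 = NOT g5 = NOT false = true

g1 = false, g5 = false, g11 = true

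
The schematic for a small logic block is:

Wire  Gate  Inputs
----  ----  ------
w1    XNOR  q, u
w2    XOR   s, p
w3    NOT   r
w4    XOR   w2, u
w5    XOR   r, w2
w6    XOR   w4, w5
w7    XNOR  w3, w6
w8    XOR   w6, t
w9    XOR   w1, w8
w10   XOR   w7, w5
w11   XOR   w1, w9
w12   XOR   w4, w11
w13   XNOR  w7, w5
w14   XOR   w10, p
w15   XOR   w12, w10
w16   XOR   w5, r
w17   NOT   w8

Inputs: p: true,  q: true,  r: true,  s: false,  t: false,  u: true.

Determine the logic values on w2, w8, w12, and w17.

w2 = true, w8 = false, w12 = false, w17 = true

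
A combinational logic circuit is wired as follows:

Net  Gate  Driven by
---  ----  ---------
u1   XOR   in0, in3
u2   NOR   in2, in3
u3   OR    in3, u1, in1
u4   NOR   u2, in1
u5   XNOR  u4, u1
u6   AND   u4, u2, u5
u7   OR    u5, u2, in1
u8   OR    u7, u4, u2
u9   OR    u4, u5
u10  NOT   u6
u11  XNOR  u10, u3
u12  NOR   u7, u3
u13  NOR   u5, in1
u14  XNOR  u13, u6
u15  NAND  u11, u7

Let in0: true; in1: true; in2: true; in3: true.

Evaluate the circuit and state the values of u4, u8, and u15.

u4 = false, u8 = true, u15 = false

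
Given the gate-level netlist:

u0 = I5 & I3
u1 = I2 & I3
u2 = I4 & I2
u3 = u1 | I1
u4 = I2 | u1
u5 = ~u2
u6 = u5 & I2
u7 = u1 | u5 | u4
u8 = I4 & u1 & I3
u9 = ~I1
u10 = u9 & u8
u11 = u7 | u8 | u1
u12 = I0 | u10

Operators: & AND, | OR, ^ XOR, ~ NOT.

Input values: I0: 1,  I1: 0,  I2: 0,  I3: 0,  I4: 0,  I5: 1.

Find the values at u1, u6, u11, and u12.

u1 = I2 AND I3 = 0 AND 0 = 0
u2 = I4 AND I2 = 0 AND 0 = 0
u4 = I2 OR u1 = 0 OR 0 = 0
u5 = NOT u2 = NOT 0 = 1
u6 = u5 AND I2 = 1 AND 0 = 0
u7 = u1 OR u5 OR u4 = 0 OR 1 OR 0 = 1
u8 = I4 AND u1 AND I3 = 0 AND 0 AND 0 = 0
u9 = NOT I1 = NOT 0 = 1
u10 = u9 AND u8 = 1 AND 0 = 0
u11 = u7 OR u8 OR u1 = 1 OR 0 OR 0 = 1
u12 = I0 OR u10 = 1 OR 0 = 1

u1 = 0  u6 = 0  u11 = 1  u12 = 1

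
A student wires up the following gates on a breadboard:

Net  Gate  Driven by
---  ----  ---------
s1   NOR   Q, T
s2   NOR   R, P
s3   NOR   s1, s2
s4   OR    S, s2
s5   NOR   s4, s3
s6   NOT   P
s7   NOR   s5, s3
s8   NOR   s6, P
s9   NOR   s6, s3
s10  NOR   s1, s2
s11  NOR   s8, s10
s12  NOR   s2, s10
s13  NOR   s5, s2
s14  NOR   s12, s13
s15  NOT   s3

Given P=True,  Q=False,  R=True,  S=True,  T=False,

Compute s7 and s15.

s7 = True; s15 = True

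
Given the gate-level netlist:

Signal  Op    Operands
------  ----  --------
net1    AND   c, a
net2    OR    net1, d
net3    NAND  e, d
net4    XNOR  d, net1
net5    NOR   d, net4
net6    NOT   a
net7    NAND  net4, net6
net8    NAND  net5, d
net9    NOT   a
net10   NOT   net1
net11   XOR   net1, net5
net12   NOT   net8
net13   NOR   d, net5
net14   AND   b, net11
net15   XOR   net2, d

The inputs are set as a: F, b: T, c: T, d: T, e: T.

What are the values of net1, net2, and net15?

net1 = F, net2 = T, net15 = F

net1 = c AND a = T AND F = F
net2 = net1 OR d = F OR T = T
net15 = net2 XOR d = T XOR T = F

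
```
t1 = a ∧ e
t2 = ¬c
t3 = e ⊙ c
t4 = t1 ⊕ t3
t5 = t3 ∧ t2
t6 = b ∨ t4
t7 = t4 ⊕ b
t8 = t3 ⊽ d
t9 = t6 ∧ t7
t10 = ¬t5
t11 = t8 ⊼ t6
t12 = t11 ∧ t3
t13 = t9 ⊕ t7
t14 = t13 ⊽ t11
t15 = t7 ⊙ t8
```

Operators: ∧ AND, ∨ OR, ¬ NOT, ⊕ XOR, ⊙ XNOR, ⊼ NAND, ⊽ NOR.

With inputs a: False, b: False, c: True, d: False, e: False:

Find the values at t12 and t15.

t12 = False, t15 = False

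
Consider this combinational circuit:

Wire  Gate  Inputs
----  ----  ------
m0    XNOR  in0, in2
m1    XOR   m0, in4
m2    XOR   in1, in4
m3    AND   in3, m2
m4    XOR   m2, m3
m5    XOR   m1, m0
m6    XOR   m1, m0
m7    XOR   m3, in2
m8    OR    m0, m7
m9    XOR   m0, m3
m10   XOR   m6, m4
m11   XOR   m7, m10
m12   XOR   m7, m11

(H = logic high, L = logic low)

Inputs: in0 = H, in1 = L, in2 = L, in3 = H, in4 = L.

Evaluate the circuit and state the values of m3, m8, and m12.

m3 = L; m8 = L; m12 = L

m0 = in0 XNOR in2 = H XNOR L = L
m1 = m0 XOR in4 = L XOR L = L
m2 = in1 XOR in4 = L XOR L = L
m3 = in3 AND m2 = H AND L = L
m4 = m2 XOR m3 = L XOR L = L
m6 = m1 XOR m0 = L XOR L = L
m7 = m3 XOR in2 = L XOR L = L
m8 = m0 OR m7 = L OR L = L
m10 = m6 XOR m4 = L XOR L = L
m11 = m7 XOR m10 = L XOR L = L
m12 = m7 XOR m11 = L XOR L = L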